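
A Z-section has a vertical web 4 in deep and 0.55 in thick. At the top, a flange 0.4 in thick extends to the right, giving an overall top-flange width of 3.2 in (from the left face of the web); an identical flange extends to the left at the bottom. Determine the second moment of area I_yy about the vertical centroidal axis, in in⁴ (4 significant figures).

Decompose the section into non-overlapping parts with the origin at the bottom-left of its bounding rectangle.
Web: 0.55 × 4, A = 2.2 in², x = 2.925 in, Ī = 0.0554583 in⁴.
Top flange (beyond web): 2.65 × 0.4, A = 1.06 in², x = 4.525 in, Ī = 0.620321 in⁴.
Bottom flange (beyond web): 2.65 × 0.4, A = 1.06 in², x = 1.325 in, Ī = 0.620321 in⁴.
Centroid: x̄ = ΣA·x / ΣA = 2.925 in.
Transfer each piece to the vertical centroidal axis using Ī + A·d² with d = x − 2.925:
  web: d = 0 in → contributes +0.0554583 in⁴
  top flange (beyond web): d = 1.6 in → contributes +3.33392 in⁴
  bottom flange (beyond web): d = -1.6 in → contributes +3.33392 in⁴
Total I = 6.7233 in⁴.

I_yy ≈ 6.723 in⁴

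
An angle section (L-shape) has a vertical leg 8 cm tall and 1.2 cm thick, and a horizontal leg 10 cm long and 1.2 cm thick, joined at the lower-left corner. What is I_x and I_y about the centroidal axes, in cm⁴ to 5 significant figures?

I_x ≈ 110.60 cm⁴, I_y ≈ 195.01 cm⁴

Decompose the section into non-overlapping parts with the origin at the bottom-left of its bounding rectangle.
Vertical leg: 1.2 × 8, A = 9.6 cm², y = 4 cm, Ī = 51.2 cm⁴.
Horizontal leg (remainder): 8.8 × 1.2, A = 10.56 cm², y = 0.6 cm, Ī = 1.2672 cm⁴.
Centroid: ȳ = ΣA·y / ΣA = 2.219048 cm.
Transfer each piece to the centroidal x-axis using Ī + A·d² with d = y − 2.219048:
  vertical leg: d = 1.780952 cm → contributes +81.6492 cm⁴
  horizontal leg (remainder): d = -1.619048 cm → contributes +28.94829 cm⁴
Total I = 110.5975 cm⁴.
For the y-axis: x̄ = 3.219048 cm.
Repeating about the centroidal y-axis gives I_y = 195.0135 cm⁴.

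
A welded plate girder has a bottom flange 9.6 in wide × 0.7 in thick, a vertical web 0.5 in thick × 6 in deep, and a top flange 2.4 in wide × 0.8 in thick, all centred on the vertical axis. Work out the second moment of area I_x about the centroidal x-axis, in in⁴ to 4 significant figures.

Break the section into simple shapes (no overlaps), measuring from the bottom-left corner of the bounding box.
Bottom plate: 9.6 × 0.7, A = 6.72 in², y = 0.35 in, Ī = 0.2744 in⁴.
Web plate: 0.5 × 6, A = 3 in², y = 3.7 in, Ī = 9 in⁴.
Top plate: 2.4 × 0.8, A = 1.92 in², y = 7.1 in, Ī = 0.1024 in⁴.
Centroid: ȳ = ΣA·y / ΣA = 2.3268 in.
Transfer each piece to the centroidal x-axis using Ī + A·d² with d = y − 2.3268:
  bottom plate: d = -1.9768 in → contributes +26.5345 in⁴
  web plate: d = 1.3732 in → contributes +14.657 in⁴
  top plate: d = 4.7732 in → contributes +43.8465 in⁴
Total I = 85.038 in⁴.

I_x ≈ 85.04 in⁴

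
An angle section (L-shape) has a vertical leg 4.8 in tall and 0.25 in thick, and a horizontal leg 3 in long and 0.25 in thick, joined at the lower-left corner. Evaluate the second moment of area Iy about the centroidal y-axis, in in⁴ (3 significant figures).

Iy ≈ 1.42 in⁴

Break the section into simple shapes (no overlaps), measuring from the bottom-left corner of the bounding box.
Vertical leg: 0.25 × 4.8, A = 1.2 in², x = 0.125 in, Ī = 0.00625 in⁴.
Horizontal leg (remainder): 2.75 × 0.25, A = 0.6875 in², x = 1.625 in, Ī = 0.43327 in⁴.
Centroid: x̄ = ΣA·x / ΣA = 0.67136 in.
Transfer each piece to the centroidal y-axis using Ī + A·d² with d = x − 0.67136:
  vertical leg: d = -0.54636 in → contributes +0.36446 in⁴
  horizontal leg (remainder): d = 0.95364 in → contributes +1.0585 in⁴
Total I = 1.423 in⁴.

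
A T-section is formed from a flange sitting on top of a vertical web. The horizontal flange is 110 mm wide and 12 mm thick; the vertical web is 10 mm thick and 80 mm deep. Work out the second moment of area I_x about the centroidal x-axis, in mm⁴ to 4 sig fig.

I_x ≈ 1.497 × 10⁶ mm⁴

Split into non-overlapping primitives; take the origin at the lower-left of the bounding box.
Flange: 110 × 12, A = 1 320 mm², y = 86 mm, Ī = 15 840 mm⁴.
Web: 10 × 80, A = 800 mm², y = 40 mm, Ī = 426 667 mm⁴.
Centroid: ȳ = ΣA·y / ΣA = 68.6415 mm.
Transfer each piece to the centroidal x-axis using Ī + A·d² with d = y − 68.6415:
  flange: d = 17.3585 mm → contributes +413 579 mm⁴
  web: d = -28.6415 mm → contributes +1 082 936 mm⁴
Total I = 1 496 514 mm⁴.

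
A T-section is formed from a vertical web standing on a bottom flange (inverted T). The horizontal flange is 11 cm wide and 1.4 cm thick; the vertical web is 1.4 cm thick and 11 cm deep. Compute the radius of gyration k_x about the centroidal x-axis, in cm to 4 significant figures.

Break the section into simple shapes (no overlaps), measuring from the bottom-left corner of the bounding box.
Flange: 11 × 1.4, A = 15.4 cm², y = 0.7 cm, Ī = 2.51533 cm⁴.
Web: 1.4 × 11, A = 15.4 cm², y = 6.9 cm, Ī = 155.283 cm⁴.
Centroid: ȳ = ΣA·y / ΣA = 3.8 cm.
Transfer each piece to the centroidal x-axis using Ī + A·d² with d = y − 3.8:
  flange: d = -3.1 cm → contributes +150.509 cm⁴
  web: d = 3.1 cm → contributes +303.277 cm⁴
Total I = 453.787 cm⁴.
Radius of gyration: k = √(I/A) = √(453.787 / 30.8) = 3.8384 cm.

k_x ≈ 3.838 cm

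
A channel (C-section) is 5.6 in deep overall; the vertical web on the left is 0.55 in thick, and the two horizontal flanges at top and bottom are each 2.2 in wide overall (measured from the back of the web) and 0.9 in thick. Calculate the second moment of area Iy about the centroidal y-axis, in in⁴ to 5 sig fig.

Break the section into simple shapes (no overlaps), measuring from the bottom-left corner of the bounding box.
Web: 0.55 × 5.6, A = 3.08 in², x = 0.275 in, Ī = 0.07764167 in⁴.
Top flange (beyond web): 1.65 × 0.9, A = 1.485 in², x = 1.375 in, Ī = 0.3369094 in⁴.
Bottom flange (beyond web): 1.65 × 0.9, A = 1.485 in², x = 1.375 in, Ī = 0.3369094 in⁴.
Centroid: x̄ = ΣA·x / ΣA = 0.815 in.
Transfer each piece to the centroidal y-axis using Ī + A·d² with d = x − 0.815:
  web: d = -0.54 in → contributes +0.9757697 in⁴
  top flange (beyond web): d = 0.56 in → contributes +0.8026054 in⁴
  bottom flange (beyond web): d = 0.56 in → contributes +0.8026054 in⁴
Total I = 2.58098 in⁴.

Iy ≈ 2.5810 in⁴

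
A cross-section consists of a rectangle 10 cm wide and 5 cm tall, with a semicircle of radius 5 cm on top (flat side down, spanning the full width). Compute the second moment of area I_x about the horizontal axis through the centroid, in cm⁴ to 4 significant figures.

I_x ≈ 642.7 cm⁴

Decompose the section into non-overlapping parts with the origin at the bottom-left of its bounding rectangle.
Rectangular body: 10 × 5, A = 50 cm², y = 2.5 cm, Ī = 104.167 cm⁴.
Semicircular cap: semicircle r = 5, A = 39.2699 cm², y = 7.12207 cm, Ī = 68.5981 cm⁴.
Centroid: ȳ = ΣA·y / ΣA = 4.53325 cm.
Transfer each piece to the horizontal axis through the centroid using Ī + A·d² with d = y − 4.53325:
  rectangular body: d = -2.03325 cm → contributes +310.872 cm⁴
  semicircular cap: d = 2.58882 cm → contributes +331.784 cm⁴
Total I = 642.656 cm⁴.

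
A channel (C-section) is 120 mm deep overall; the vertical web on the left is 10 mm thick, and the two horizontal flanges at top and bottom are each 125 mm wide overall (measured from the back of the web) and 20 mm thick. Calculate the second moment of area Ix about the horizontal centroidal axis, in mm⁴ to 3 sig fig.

Decompose the section into non-overlapping parts with the origin at the bottom-left of its bounding rectangle.
Web: 10 × 120, A = 1 200 mm², y = 60 mm, Ī = 1 440 000 mm⁴.
Top flange (beyond web): 115 × 20, A = 2 300 mm², y = 110 mm, Ī = 76 667 mm⁴.
Bottom flange (beyond web): 115 × 20, A = 2 300 mm², y = 10 mm, Ī = 76 667 mm⁴.
By symmetry the centroid is at mid-height, ȳ = 60 mm.
Transfer each piece to the horizontal centroidal axis using Ī + A·d² with d = y − 60:
  web: d = 0 mm → contributes +1 440 000 mm⁴
  top flange (beyond web): d = 50 mm → contributes +5 826 667 mm⁴
  bottom flange (beyond web): d = -50 mm → contributes +5 826 667 mm⁴
Total I = 13 093 333 mm⁴.

Ix ≈ 1.31 × 10⁷ mm⁴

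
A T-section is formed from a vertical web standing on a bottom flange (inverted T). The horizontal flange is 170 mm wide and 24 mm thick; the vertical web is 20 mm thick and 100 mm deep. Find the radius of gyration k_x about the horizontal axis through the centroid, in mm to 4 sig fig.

Treat the section as a set of non-overlapping primitives; coordinates are from the bounding-box lower-left.
Flange: 170 × 24, A = 4 080 mm², y = 12 mm, Ī = 195 840 mm⁴.
Web: 20 × 100, A = 2 000 mm², y = 74 mm, Ī = 1 666 667 mm⁴.
Centroid: ȳ = ΣA·y / ΣA = 32.3947 mm.
Transfer each piece to the horizontal axis through the centroid using Ī + A·d² with d = y − 32.3947:
  flange: d = -20.3947 mm → contributes +1 892 897 mm⁴
  web: d = 41.6053 mm → contributes +5 128 663 mm⁴
Total I = 7 021 559 mm⁴.
Radius of gyration: k = √(I/A) = √(7 021 559 / 6 080) = 33.9833 mm.

k_x ≈ 33.98 mm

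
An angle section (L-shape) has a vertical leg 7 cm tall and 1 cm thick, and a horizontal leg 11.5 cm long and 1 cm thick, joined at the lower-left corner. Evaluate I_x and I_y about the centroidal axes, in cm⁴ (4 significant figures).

Break the section into simple shapes (no overlaps), measuring from the bottom-left corner of the bounding box.
Vertical leg: 1 × 7, A = 7 cm², y = 3.5 cm, Ī = 28.5833 cm⁴.
Horizontal leg (remainder): 10.5 × 1, A = 10.5 cm², y = 0.5 cm, Ī = 0.875 cm⁴.
Centroid: ȳ = ΣA·y / ΣA = 1.7 cm.
Transfer each piece to the centroidal x-axis using Ī + A·d² with d = y − 1.7:
  vertical leg: d = 1.8 cm → contributes +51.2633 cm⁴
  horizontal leg (remainder): d = -1.2 cm → contributes +15.995 cm⁴
Total I = 67.2583 cm⁴.
For the y-axis: x̄ = 3.95 cm.
Repeating about the centroidal y-axis gives I_y = 235.915 cm⁴.

I_x ≈ 67.26 cm⁴, I_y ≈ 235.9 cm⁴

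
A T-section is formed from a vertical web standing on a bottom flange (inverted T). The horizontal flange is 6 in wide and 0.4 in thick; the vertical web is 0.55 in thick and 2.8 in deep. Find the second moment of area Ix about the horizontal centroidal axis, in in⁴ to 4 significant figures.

Treat the section as a set of non-overlapping primitives; coordinates are from the bounding-box lower-left.
Flange: 6 × 0.4, A = 2.4 in², y = 0.2 in, Ī = 0.032 in⁴.
Web: 0.55 × 2.8, A = 1.54 in², y = 1.8 in, Ī = 1.00613 in⁴.
Centroid: ȳ = ΣA·y / ΣA = 0.825381 in.
Transfer each piece to the horizontal centroidal axis using Ī + A·d² with d = y − 0.825381:
  flange: d = -0.625381 in → contributes +0.970642 in⁴
  web: d = 0.974619 in → contributes +2.46895 in⁴
Total I = 3.4396 in⁴.

Ix ≈ 3.440 in⁴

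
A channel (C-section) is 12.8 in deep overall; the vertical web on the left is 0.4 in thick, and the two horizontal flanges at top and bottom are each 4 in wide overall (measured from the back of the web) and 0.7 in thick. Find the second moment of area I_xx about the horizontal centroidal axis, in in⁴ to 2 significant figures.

Break the section into simple shapes (no overlaps), measuring from the bottom-left corner of the bounding box.
Web: 0.4 × 12.8, A = 5.12 in², y = 6.4 in, Ī = 69.91 in⁴.
Top flange (beyond web): 3.6 × 0.7, A = 2.52 in², y = 12.45 in, Ī = 0.1029 in⁴.
Bottom flange (beyond web): 3.6 × 0.7, A = 2.52 in², y = 0.35 in, Ī = 0.1029 in⁴.
By symmetry the centroid is at mid-height, ȳ = 6.4 in.
Transfer each piece to the horizontal centroidal axis using Ī + A·d² with d = y − 6.4:
  web: d = 0 in → contributes +69.91 in⁴
  top flange (beyond web): d = 6.05 in → contributes +92.34 in⁴
  bottom flange (beyond web): d = -6.05 in → contributes +92.34 in⁴
Total I = 254.6 in⁴.

I_xx ≈ 250 in⁴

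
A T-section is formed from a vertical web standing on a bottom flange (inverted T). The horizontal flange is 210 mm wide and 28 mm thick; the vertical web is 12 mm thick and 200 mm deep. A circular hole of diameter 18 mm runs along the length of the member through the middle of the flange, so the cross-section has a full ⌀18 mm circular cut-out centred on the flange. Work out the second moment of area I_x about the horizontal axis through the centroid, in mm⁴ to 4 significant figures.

Break the section into simple shapes (no overlaps), measuring from the bottom-left corner of the bounding box.
Flange: 210 × 28, A = 5 880 mm², y = 14 mm, Ī = 384 160 mm⁴.
Web: 12 × 200, A = 2 400 mm², y = 128 mm, Ī = 8 000 000 mm⁴.
Hole (subtracted): ⌀18, A = 254.469 mm², y = 14 mm, Ī = 5 153 mm⁴.
Centroid: ȳ = ΣA·y / ΣA = 48.0912 mm.
Transfer each piece to the horizontal axis through the centroid using Ī + A·d² with d = y − 48.0912:
  flange: d = -34.0912 mm → contributes +7 217 955 mm⁴
  web: d = 79.9088 mm → contributes +23 324 998 mm⁴
  hole: d = -34.0912 mm → contributes −300 899 mm⁴
Total I = 30 242 054 mm⁴.

I_x ≈ 3.024 × 10⁷ mm⁴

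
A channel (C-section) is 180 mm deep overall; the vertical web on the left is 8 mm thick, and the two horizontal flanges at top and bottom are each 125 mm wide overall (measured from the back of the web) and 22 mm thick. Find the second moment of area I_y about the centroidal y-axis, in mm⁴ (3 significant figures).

Decompose the section into non-overlapping parts with the origin at the bottom-left of its bounding rectangle.
Web: 8 × 180, A = 1 440 mm², x = 4 mm, Ī = 7 680 mm⁴.
Top flange (beyond web): 117 × 22, A = 2 574 mm², x = 66.5 mm, Ī = 2 936 291 mm⁴.
Bottom flange (beyond web): 117 × 22, A = 2 574 mm², x = 66.5 mm, Ī = 2 936 291 mm⁴.
Centroid: x̄ = ΣA·x / ΣA = 52.839 mm.
Transfer each piece to the centroidal y-axis using Ī + A·d² with d = x − 52.839:
  web: d = -48.839 mm → contributes +3 442 409 mm⁴
  top flange (beyond web): d = 13.661 mm → contributes +3 416 672 mm⁴
  bottom flange (beyond web): d = 13.661 mm → contributes +3 416 672 mm⁴
Total I = 10 275 753 mm⁴.

I_y ≈ 1.03 × 10⁷ mm⁴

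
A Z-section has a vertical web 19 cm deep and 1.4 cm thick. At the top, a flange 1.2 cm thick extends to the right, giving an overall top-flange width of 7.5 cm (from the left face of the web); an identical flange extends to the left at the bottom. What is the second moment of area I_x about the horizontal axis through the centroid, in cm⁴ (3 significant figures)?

I_x ≈ 1960 cm⁴

Treat the section as a set of non-overlapping primitives; coordinates are from the bounding-box lower-left.
Web: 1.4 × 19, A = 26.6 cm², y = 9.5 cm, Ī = 800.22 cm⁴.
Top flange (beyond web): 6.1 × 1.2, A = 7.32 cm², y = 18.4 cm, Ī = 0.8784 cm⁴.
Bottom flange (beyond web): 6.1 × 1.2, A = 7.32 cm², y = 0.6 cm, Ī = 0.8784 cm⁴.
Centroid: ȳ = ΣA·y / ΣA = 9.5 cm.
Transfer each piece to the horizontal axis through the centroid using Ī + A·d² with d = y − 9.5:
  web: d = 0 cm → contributes +800.22 cm⁴
  top flange (beyond web): d = 8.9 cm → contributes +580.7 cm⁴
  bottom flange (beyond web): d = -8.9 cm → contributes +580.7 cm⁴
Total I = 1961.6 cm⁴.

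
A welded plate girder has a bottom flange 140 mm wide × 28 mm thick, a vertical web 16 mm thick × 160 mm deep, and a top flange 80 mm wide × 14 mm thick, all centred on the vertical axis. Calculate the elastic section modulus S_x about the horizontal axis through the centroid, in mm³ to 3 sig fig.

Split into non-overlapping primitives; take the origin at the lower-left of the bounding box.
Bottom plate: 140 × 28, A = 3 920 mm², y = 14 mm, Ī = 256 107 mm⁴.
Web plate: 16 × 160, A = 2 560 mm², y = 108 mm, Ī = 5 461 333 mm⁴.
Top plate: 80 × 14, A = 1 120 mm², y = 195 mm, Ī = 18 293 mm⁴.
Centroid: ȳ = ΣA·y / ΣA = 72.337 mm.
Transfer each piece to the horizontal axis through the centroid using Ī + A·d² with d = y − 72.337:
  bottom plate: d = -58.337 mm → contributes +13 596 600 mm⁴
  web plate: d = 35.663 mm → contributes +8 717 297 mm⁴
  top plate: d = 122.66 mm → contributes +16 870 094 mm⁴
Total I = 39 183 991 mm⁴.
Extreme fibre distance c = 129.66 mm; S = I/c = 302 198 mm³.

S_x ≈ 3.02 × 10⁵ mm³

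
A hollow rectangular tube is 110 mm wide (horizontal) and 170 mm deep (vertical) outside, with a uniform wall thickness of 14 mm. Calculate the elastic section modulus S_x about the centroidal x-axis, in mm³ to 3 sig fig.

Decompose the section into non-overlapping parts with the origin at the bottom-left of its bounding rectangle.
Outer rectangle: 110 × 170, A = 18 700 mm², y = 85 mm, Ī = 45 035 833 mm⁴.
Inner void (subtracted): 82 × 142, A = 11 644 mm², y = 85 mm, Ī = 19 565 801 mm⁴.
By symmetry the centroid is at mid-height, ȳ = 85 mm.
All pieces are centred on the centroidal x-axis, so I = ΣĪ (holes subtracted) = 25 470 032 mm⁴.
Extreme fibre distance c = 85 mm; S = I/c = 299 647 mm³.

S_x ≈ 3.00 × 10⁵ mm³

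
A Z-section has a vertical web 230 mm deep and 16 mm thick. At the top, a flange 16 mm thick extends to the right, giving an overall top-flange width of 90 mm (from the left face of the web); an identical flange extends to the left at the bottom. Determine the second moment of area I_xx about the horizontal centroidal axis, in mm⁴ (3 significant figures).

Split into non-overlapping primitives; take the origin at the lower-left of the bounding box.
Web: 16 × 230, A = 3 680 mm², y = 115 mm, Ī = 16 222 667 mm⁴.
Top flange (beyond web): 74 × 16, A = 1 184 mm², y = 222 mm, Ī = 25 259 mm⁴.
Bottom flange (beyond web): 74 × 16, A = 1 184 mm², y = 8 mm, Ī = 25 259 mm⁴.
Centroid: ȳ = ΣA·y / ΣA = 115 mm.
Transfer each piece to the horizontal centroidal axis using Ī + A·d² with d = y − 115:
  web: d = 0 mm → contributes +16 222 667 mm⁴
  top flange (beyond web): d = 107 mm → contributes +13 580 875 mm⁴
  bottom flange (beyond web): d = -107 mm → contributes +13 580 875 mm⁴
Total I = 43 384 416 mm⁴.

I_xx ≈ 4.34 × 10⁷ mm⁴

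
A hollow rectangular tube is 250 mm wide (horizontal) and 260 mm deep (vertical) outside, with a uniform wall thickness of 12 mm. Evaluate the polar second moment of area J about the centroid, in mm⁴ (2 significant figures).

J ≈ 2.3 × 10⁸ mm⁴

Decompose the section into non-overlapping parts with the origin at the bottom-left of its bounding rectangle.
Outer rectangle: 250 × 260, A = 65 000 mm², y = 130 mm, Ī = 366 166 667 mm⁴.
Inner void (subtracted): 226 × 236, A = 53 336 mm², y = 130 mm, Ī = 247 550 155 mm⁴.
By symmetry the centroid is at mid-height, ȳ = 130 mm.
All pieces are centred on the centroidal x-axis, so I = ΣĪ (holes subtracted) = 118 616 512 mm⁴.
Repeating about the centroidal y-axis gives I_y = 111 525 872 mm⁴.
Polar second moment: J = I_x + I_y = 230 142 384 mm⁴.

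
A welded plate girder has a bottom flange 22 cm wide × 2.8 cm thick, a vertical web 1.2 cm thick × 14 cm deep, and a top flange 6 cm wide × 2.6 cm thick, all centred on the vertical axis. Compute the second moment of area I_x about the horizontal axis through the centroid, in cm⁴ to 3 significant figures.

Break the section into simple shapes (no overlaps), measuring from the bottom-left corner of the bounding box.
Bottom plate: 22 × 2.8, A = 61.6 cm², y = 1.4 cm, Ī = 40.245 cm⁴.
Web plate: 1.2 × 14, A = 16.8 cm², y = 9.8 cm, Ī = 274.4 cm⁴.
Top plate: 6 × 2.6, A = 15.6 cm², y = 18.1 cm, Ī = 8.788 cm⁴.
Centroid: ȳ = ΣA·y / ΣA = 5.6728 cm.
Transfer each piece to the horizontal axis through the centroid using Ī + A·d² with d = y − 5.6728:
  bottom plate: d = -4.2728 cm → contributes +1164.8 cm⁴
  web plate: d = 4.1272 cm → contributes +560.57 cm⁴
  top plate: d = 12.427 cm → contributes +2 418 cm⁴
Total I = 4143.4 cm⁴.

I_x ≈ 4140 cm⁴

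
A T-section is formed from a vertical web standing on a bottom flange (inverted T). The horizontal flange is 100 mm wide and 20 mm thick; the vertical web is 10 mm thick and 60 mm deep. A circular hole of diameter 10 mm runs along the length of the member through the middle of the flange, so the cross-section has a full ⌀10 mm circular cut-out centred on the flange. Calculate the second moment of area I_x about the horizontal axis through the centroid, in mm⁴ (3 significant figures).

Treat the section as a set of non-overlapping primitives; coordinates are from the bounding-box lower-left.
Flange: 100 × 20, A = 2 000 mm², y = 10 mm, Ī = 66 667 mm⁴.
Web: 10 × 60, A = 600 mm², y = 50 mm, Ī = 180 000 mm⁴.
Hole (subtracted): ⌀10, A = 78.54 mm², y = 10 mm, Ī = 490.87 mm⁴.
Centroid: ȳ = ΣA·y / ΣA = 19.518 mm.
Transfer each piece to the horizontal axis through the centroid using Ī + A·d² with d = y − 19.518:
  flange: d = -9.5183 mm → contributes +247 863 mm⁴
  web: d = 30.482 mm → contributes +737 481 mm⁴
  hole: d = -9.5183 mm → contributes −7606.4 mm⁴
Total I = 977 737 mm⁴.

I_x ≈ 9.78 × 10⁵ mm⁴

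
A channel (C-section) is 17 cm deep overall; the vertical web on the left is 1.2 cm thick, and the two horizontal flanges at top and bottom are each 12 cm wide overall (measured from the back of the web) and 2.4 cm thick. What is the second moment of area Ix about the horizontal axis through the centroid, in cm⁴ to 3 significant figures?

Ix ≈ 3280 cm⁴

Decompose the section into non-overlapping parts with the origin at the bottom-left of its bounding rectangle.
Web: 1.2 × 17, A = 20.4 cm², y = 8.5 cm, Ī = 491.3 cm⁴.
Top flange (beyond web): 10.8 × 2.4, A = 25.92 cm², y = 15.8 cm, Ī = 12.442 cm⁴.
Bottom flange (beyond web): 10.8 × 2.4, A = 25.92 cm², y = 1.2 cm, Ī = 12.442 cm⁴.
By symmetry the centroid is at mid-height, ȳ = 8.5 cm.
Transfer each piece to the horizontal axis through the centroid using Ī + A·d² with d = y − 8.5:
  web: d = 0 cm → contributes +491.3 cm⁴
  top flange (beyond web): d = 7.3 cm → contributes +1393.7 cm⁴
  bottom flange (beyond web): d = -7.3 cm → contributes +1393.7 cm⁴
Total I = 3278.7 cm⁴.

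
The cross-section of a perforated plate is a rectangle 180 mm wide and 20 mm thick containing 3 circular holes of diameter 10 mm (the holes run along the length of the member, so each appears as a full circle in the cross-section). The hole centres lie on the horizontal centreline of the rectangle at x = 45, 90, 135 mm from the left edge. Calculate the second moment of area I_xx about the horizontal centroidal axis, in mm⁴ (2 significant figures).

Decompose the section into non-overlapping parts with the origin at the bottom-left of its bounding rectangle.
Plate: 180 × 20, A = 3 600 mm², y = 10 mm, Ī = 120 000 mm⁴.
Hole 1 (subtracted): ⌀10, A = 78.54 mm², y = 10 mm, Ī = 490.9 mm⁴.
Hole 2 (subtracted): ⌀10, A = 78.54 mm², y = 10 mm, Ī = 490.9 mm⁴.
Hole 3 (subtracted): ⌀10, A = 78.54 mm², y = 10 mm, Ī = 490.9 mm⁴.
By symmetry the centroid is at mid-height, ȳ = 10 mm.
All pieces are centred on the horizontal centroidal axis, so I = ΣĪ (holes subtracted) = 118 527 mm⁴.

I_xx ≈ 1.2 × 10⁵ mm⁴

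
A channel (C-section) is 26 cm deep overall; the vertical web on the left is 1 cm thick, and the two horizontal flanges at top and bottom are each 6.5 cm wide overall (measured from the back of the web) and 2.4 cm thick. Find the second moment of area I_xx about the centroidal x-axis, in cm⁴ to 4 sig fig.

Decompose the section into non-overlapping parts with the origin at the bottom-left of its bounding rectangle.
Web: 1 × 26, A = 26 cm², y = 13 cm, Ī = 1464.67 cm⁴.
Top flange (beyond web): 5.5 × 2.4, A = 13.2 cm², y = 24.8 cm, Ī = 6.336 cm⁴.
Bottom flange (beyond web): 5.5 × 2.4, A = 13.2 cm², y = 1.2 cm, Ī = 6.336 cm⁴.
By symmetry the centroid is at mid-height, ȳ = 13 cm.
Transfer each piece to the centroidal x-axis using Ī + A·d² with d = y − 13:
  web: d = 0 cm → contributes +1464.67 cm⁴
  top flange (beyond web): d = 11.8 cm → contributes +1844.3 cm⁴
  bottom flange (beyond web): d = -11.8 cm → contributes +1844.3 cm⁴
Total I = 5153.27 cm⁴.

I_xx ≈ 5153 cm⁴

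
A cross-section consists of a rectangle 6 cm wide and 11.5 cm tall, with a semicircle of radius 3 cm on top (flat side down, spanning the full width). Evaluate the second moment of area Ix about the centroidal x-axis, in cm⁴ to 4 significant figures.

Ix ≈ 1348 cm⁴

Split into non-overlapping primitives; take the origin at the lower-left of the bounding box.
Rectangular body: 6 × 11.5, A = 69 cm², y = 5.75 cm, Ī = 760.438 cm⁴.
Semicircular cap: semicircle r = 3, A = 14.1372 cm², y = 12.7732 cm, Ī = 8.89031 cm⁴.
Centroid: ȳ = ΣA·y / ΣA = 6.94428 cm.
Transfer each piece to the centroidal x-axis using Ī + A·d² with d = y − 6.94428:
  rectangular body: d = -1.19428 cm → contributes +858.852 cm⁴
  semicircular cap: d = 5.82896 cm → contributes +489.226 cm⁴
Total I = 1348.08 cm⁴.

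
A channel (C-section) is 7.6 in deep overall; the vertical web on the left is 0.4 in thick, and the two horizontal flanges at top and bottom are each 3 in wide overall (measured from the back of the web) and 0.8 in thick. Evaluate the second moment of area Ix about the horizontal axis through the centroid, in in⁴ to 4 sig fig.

Decompose the section into non-overlapping parts with the origin at the bottom-left of its bounding rectangle.
Web: 0.4 × 7.6, A = 3.04 in², y = 3.8 in, Ī = 14.6325 in⁴.
Top flange (beyond web): 2.6 × 0.8, A = 2.08 in², y = 7.2 in, Ī = 0.110933 in⁴.
Bottom flange (beyond web): 2.6 × 0.8, A = 2.08 in², y = 0.4 in, Ī = 0.110933 in⁴.
By symmetry the centroid is at mid-height, ȳ = 3.8 in.
Transfer each piece to the horizontal axis through the centroid using Ī + A·d² with d = y − 3.8:
  web: d = 0 in → contributes +14.6325 in⁴
  top flange (beyond web): d = 3.4 in → contributes +24.1557 in⁴
  bottom flange (beyond web): d = -3.4 in → contributes +24.1557 in⁴
Total I = 62.944 in⁴.

Ix ≈ 62.94 in⁴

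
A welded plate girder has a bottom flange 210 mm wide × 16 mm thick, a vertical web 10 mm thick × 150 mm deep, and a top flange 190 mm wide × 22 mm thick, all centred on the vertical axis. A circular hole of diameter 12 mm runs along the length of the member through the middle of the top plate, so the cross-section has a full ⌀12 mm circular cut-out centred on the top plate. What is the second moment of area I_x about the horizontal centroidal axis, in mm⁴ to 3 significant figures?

I_x ≈ 5.57 × 10⁷ mm⁴

Split into non-overlapping primitives; take the origin at the lower-left of the bounding box.
Bottom plate: 210 × 16, A = 3 360 mm², y = 8 mm, Ī = 71 680 mm⁴.
Web plate: 10 × 150, A = 1 500 mm², y = 91 mm, Ī = 2 812 500 mm⁴.
Top plate: 190 × 22, A = 4 180 mm², y = 177 mm, Ī = 168 593 mm⁴.
Hole (subtracted): ⌀12, A = 113.1 mm², y = 177 mm, Ī = 1017.9 mm⁴.
Centroid: ȳ = ΣA·y / ΣA = 98.939 mm.
Transfer each piece to the horizontal centroidal axis using Ī + A·d² with d = y − 98.939:
  bottom plate: d = -90.939 mm → contributes +27 858 752 mm⁴
  web plate: d = -7.9393 mm → contributes +2 907 049 mm⁴
  top plate: d = 78.061 mm → contributes +25 639 290 mm⁴
  hole: d = 78.061 mm → contributes −690 173 mm⁴
Total I = 55 714 918 mm⁴.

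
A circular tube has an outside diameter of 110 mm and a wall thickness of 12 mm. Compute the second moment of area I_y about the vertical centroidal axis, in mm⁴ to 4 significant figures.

Decompose the section into non-overlapping parts with the origin at the bottom-left of its bounding rectangle.
Outer circle: ⌀110, A = 9503.32 mm², x = 55 mm, Ī = 7 186 884 mm⁴.
Bore (subtracted): ⌀86, A = 5808.8 mm², x = 55 mm, Ī = 2 685 120 mm⁴.
By symmetry the centroid is at mid-width, x̄ = 55 mm.
All pieces are centred on the vertical centroidal axis, so I = ΣĪ (holes subtracted) = 4 501 764 mm⁴.

I_y ≈ 4.502 × 10⁶ mm⁴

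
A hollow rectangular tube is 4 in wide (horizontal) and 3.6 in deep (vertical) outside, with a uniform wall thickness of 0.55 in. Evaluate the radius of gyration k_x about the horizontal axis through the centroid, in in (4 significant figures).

k_x ≈ 1.283 in

Split into non-overlapping primitives; take the origin at the lower-left of the bounding box.
Outer rectangle: 4 × 3.6, A = 14.4 in², y = 1.8 in, Ī = 15.552 in⁴.
Inner void (subtracted): 2.9 × 2.5, A = 7.25 in², y = 1.8 in, Ī = 3.77604 in⁴.
By symmetry the centroid is at mid-height, ȳ = 1.8 in.
All pieces are centred on the horizontal axis through the centroid, so I = ΣĪ (holes subtracted) = 11.776 in⁴.
Radius of gyration: k = √(I/A) = √(11.776 / 7.15) = 1.28335 in.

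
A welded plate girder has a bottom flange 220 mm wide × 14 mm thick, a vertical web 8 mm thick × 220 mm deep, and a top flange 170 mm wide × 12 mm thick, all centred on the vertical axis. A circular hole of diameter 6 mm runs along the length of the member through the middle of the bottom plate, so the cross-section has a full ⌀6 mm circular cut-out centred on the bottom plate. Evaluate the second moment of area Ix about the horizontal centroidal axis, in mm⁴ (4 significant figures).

Decompose the section into non-overlapping parts with the origin at the bottom-left of its bounding rectangle.
Bottom plate: 220 × 14, A = 3 080 mm², y = 7 mm, Ī = 50306.7 mm⁴.
Web plate: 8 × 220, A = 1 760 mm², y = 124 mm, Ī = 7 098 667 mm⁴.
Top plate: 170 × 12, A = 2 040 mm², y = 240 mm, Ī = 24 480 mm⁴.
Hole (subtracted): ⌀6, A = 28.2743 mm², y = 7 mm, Ī = 63.6173 mm⁴.
Centroid: ȳ = ΣA·y / ΣA = 106.426 mm.
Transfer each piece to the horizontal centroidal axis using Ī + A·d² with d = y − 106.426:
  bottom plate: d = -99.426 mm → contributes +30 497 766 mm⁴
  web plate: d = 17.574 mm → contributes +7 642 232 mm⁴
  top plate: d = 133.574 mm → contributes +36 422 162 mm⁴
  hole: d = -99.426 mm → contributes −279 571 mm⁴
Total I = 74 282 589 mm⁴.

Ix ≈ 7.428 × 10⁷ mm⁴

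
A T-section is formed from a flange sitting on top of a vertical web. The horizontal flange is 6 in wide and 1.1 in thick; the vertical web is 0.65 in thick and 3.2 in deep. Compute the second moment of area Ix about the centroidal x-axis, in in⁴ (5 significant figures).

Decompose the section into non-overlapping parts with the origin at the bottom-left of its bounding rectangle.
Flange: 6 × 1.1, A = 6.6 in², y = 3.75 in, Ī = 0.6655 in⁴.
Web: 0.65 × 3.2, A = 2.08 in², y = 1.6 in, Ī = 1.774933 in⁴.
Centroid: ȳ = ΣA·y / ΣA = 3.234793 in.
Transfer each piece to the centroidal x-axis using Ī + A·d² with d = y − 3.234793:
  flange: d = 0.5152074 in → contributes +2.417395 in⁴
  web: d = -1.634793 in → contributes +7.333831 in⁴
Total I = 9.751226 in⁴.

Ix ≈ 9.7512 in⁴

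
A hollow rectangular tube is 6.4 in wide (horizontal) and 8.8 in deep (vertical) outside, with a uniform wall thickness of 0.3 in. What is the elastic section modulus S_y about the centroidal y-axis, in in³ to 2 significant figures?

S_y ≈ 18 in³

Break the section into simple shapes (no overlaps), measuring from the bottom-left corner of the bounding box.
Outer rectangle: 6.4 × 8.8, A = 56.32 in², x = 3.2 in, Ī = 192.2 in⁴.
Inner void (subtracted): 5.8 × 8.2, A = 47.56 in², x = 3.2 in, Ī = 133.3 in⁴.
By symmetry the centroid is at mid-width, x̄ = 3.2 in.
All pieces are centred on the centroidal y-axis, so I = ΣĪ (holes subtracted) = 58.91 in⁴.
Extreme fibre distance c = 3.2 in; S = I/c = 18.41 in³.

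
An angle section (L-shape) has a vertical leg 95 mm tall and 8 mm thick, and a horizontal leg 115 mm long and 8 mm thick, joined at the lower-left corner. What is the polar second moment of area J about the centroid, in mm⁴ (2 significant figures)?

J ≈ 3.5 × 10⁶ mm⁴

Split into non-overlapping primitives; take the origin at the lower-left of the bounding box.
Vertical leg: 8 × 95, A = 760 mm², y = 47.5 mm, Ī = 571 583 mm⁴.
Horizontal leg (remainder): 107 × 8, A = 856 mm², y = 4 mm, Ī = 4 565 mm⁴.
Centroid: ȳ = ΣA·y / ΣA = 24.46 mm.
Transfer each piece to the centroidal x-axis using Ī + A·d² with d = y − 24.46:
  vertical leg: d = 23.04 mm → contributes +975 096 mm⁴
  horizontal leg (remainder): d = -20.46 mm → contributes +362 824 mm⁴
Total I = 1 337 920 mm⁴.
For the y-axis: x̄ = 34.46 mm.
Repeating about the centroidal y-axis gives I_y = 2 151 760 mm⁴.
Polar second moment: J = I_x + I_y = 3 489 680 mm⁴.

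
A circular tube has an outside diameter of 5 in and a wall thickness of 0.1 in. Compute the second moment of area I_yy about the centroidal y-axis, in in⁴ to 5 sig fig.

I_yy ≈ 4.6220 in⁴

Break the section into simple shapes (no overlaps), measuring from the bottom-left corner of the bounding box.
Outer circle: ⌀5, A = 19.63495 in², x = 2.5 in, Ī = 30.67962 in⁴.
Bore (subtracted): ⌀4.8, A = 18.09557 in², x = 2.5 in, Ī = 26.05763 in⁴.
By symmetry the centroid is at mid-width, x̄ = 2.5 in.
All pieces are centred on the centroidal y-axis, so I = ΣĪ (holes subtracted) = 4.62199 in⁴.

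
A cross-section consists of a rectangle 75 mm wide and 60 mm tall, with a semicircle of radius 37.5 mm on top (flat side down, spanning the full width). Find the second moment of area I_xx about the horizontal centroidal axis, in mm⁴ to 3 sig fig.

I_xx ≈ 4.69 × 10⁶ mm⁴

Split into non-overlapping primitives; take the origin at the lower-left of the bounding box.
Rectangular body: 75 × 60, A = 4 500 mm², y = 30 mm, Ī = 1 350 000 mm⁴.
Semicircular cap: semicircle r = 37.5, A = 2208.9 mm², y = 75.915 mm, Ī = 217 049 mm⁴.
Centroid: ȳ = ΣA·y / ΣA = 45.118 mm.
Transfer each piece to the horizontal centroidal axis using Ī + A·d² with d = y − 45.118:
  rectangular body: d = -15.118 mm → contributes +2 378 464 mm⁴
  semicircular cap: d = 30.798 mm → contributes +2 312 218 mm⁴
Total I = 4 690 682 mm⁴.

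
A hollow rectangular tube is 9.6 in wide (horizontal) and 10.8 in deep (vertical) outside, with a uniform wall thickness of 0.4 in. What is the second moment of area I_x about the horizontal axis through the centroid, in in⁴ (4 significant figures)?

I_x ≈ 274.4 in⁴

Split into non-overlapping primitives; take the origin at the lower-left of the bounding box.
Outer rectangle: 9.6 × 10.8, A = 103.68 in², y = 5.4 in, Ī = 1007.77 in⁴.
Inner void (subtracted): 8.8 × 10, A = 88 in², y = 5.4 in, Ī = 733.333 in⁴.
By symmetry the centroid is at mid-height, ȳ = 5.4 in.
All pieces are centred on the horizontal axis through the centroid, so I = ΣĪ (holes subtracted) = 274.436 in⁴.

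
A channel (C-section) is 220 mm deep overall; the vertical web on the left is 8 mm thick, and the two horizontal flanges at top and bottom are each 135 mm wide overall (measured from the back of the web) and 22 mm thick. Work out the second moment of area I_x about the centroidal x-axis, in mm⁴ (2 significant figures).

Split into non-overlapping primitives; take the origin at the lower-left of the bounding box.
Web: 8 × 220, A = 1 760 mm², y = 110 mm, Ī = 7 098 667 mm⁴.
Top flange (beyond web): 127 × 22, A = 2 794 mm², y = 209 mm, Ī = 112 691 mm⁴.
Bottom flange (beyond web): 127 × 22, A = 2 794 mm², y = 11 mm, Ī = 112 691 mm⁴.
By symmetry the centroid is at mid-height, ȳ = 110 mm.
Transfer each piece to the centroidal x-axis using Ī + A·d² with d = y − 110:
  web: d = 0 mm → contributes +7 098 667 mm⁴
  top flange (beyond web): d = 99 mm → contributes +27 496 685 mm⁴
  bottom flange (beyond web): d = -99 mm → contributes +27 496 685 mm⁴
Total I = 62 092 037 mm⁴.

I_x ≈ 6.2 × 10⁷ mm⁴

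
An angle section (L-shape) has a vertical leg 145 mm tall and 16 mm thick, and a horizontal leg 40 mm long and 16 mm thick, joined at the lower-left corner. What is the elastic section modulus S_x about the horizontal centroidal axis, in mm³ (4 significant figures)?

Break the section into simple shapes (no overlaps), measuring from the bottom-left corner of the bounding box.
Vertical leg: 16 × 145, A = 2 320 mm², y = 72.5 mm, Ī = 4 064 833 mm⁴.
Horizontal leg (remainder): 24 × 16, A = 384 mm², y = 8 mm, Ī = 8 192 mm⁴.
Centroid: ȳ = ΣA·y / ΣA = 63.3402 mm.
Transfer each piece to the horizontal centroidal axis using Ī + A·d² with d = y − 63.3402:
  vertical leg: d = 9.15976 mm → contributes +4 259 484 mm⁴
  horizontal leg (remainder): d = -55.3402 mm → contributes +1 184 208 mm⁴
Total I = 5 443 692 mm⁴.
Extreme fibre distance c = 81.6598 mm; S = I/c = 66663.1 mm³.

S_x ≈ 6.666 × 10⁴ mm³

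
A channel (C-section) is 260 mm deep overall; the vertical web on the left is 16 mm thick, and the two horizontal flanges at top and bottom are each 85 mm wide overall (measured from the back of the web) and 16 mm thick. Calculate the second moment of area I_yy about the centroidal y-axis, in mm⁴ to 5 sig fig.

Treat the section as a set of non-overlapping primitives; coordinates are from the bounding-box lower-left.
Web: 16 × 260, A = 4 160 mm², x = 8 mm, Ī = 88746.67 mm⁴.
Top flange (beyond web): 69 × 16, A = 1 104 mm², x = 50.5 mm, Ī = 438 012 mm⁴.
Bottom flange (beyond web): 69 × 16, A = 1 104 mm², x = 50.5 mm, Ī = 438 012 mm⁴.
Centroid: x̄ = ΣA·x / ΣA = 22.73618 mm.
Transfer each piece to the centroidal y-axis using Ī + A·d² with d = x − 22.73618:
  web: d = -14.73618 mm → contributes +992111.6 mm⁴
  top flange (beyond web): d = 27.76382 mm → contributes +1 289 008 mm⁴
  bottom flange (beyond web): d = 27.76382 mm → contributes +1 289 008 mm⁴
Total I = 3 570 127 mm⁴.

I_yy ≈ 3.5701 × 10⁶ mm⁴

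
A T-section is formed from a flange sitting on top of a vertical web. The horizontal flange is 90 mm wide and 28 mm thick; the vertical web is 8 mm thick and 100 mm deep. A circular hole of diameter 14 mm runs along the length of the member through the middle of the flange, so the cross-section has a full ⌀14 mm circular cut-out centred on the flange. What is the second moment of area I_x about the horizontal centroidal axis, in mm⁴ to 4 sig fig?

Break the section into simple shapes (no overlaps), measuring from the bottom-left corner of the bounding box.
Flange: 90 × 28, A = 2 520 mm², y = 114 mm, Ī = 164 640 mm⁴.
Web: 8 × 100, A = 800 mm², y = 50 mm, Ī = 666 667 mm⁴.
Hole (subtracted): ⌀14, A = 153.938 mm², y = 114 mm, Ī = 1885.74 mm⁴.
Centroid: ȳ = ΣA·y / ΣA = 97.8285 mm.
Transfer each piece to the horizontal centroidal axis using Ī + A·d² with d = y − 97.8285:
  flange: d = 16.1715 mm → contributes +823 665 mm⁴
  web: d = -47.8285 mm → contributes +2 496 718 mm⁴
  hole: d = 16.1715 mm → contributes −42143.3 mm⁴
Total I = 3 278 240 mm⁴.

I_x ≈ 3.278 × 10⁶ mm⁴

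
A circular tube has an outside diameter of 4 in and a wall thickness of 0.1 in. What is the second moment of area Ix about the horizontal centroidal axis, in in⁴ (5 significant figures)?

Treat the section as a set of non-overlapping primitives; coordinates are from the bounding-box lower-left.
Outer circle: ⌀4, A = 12.56637 in², y = 2 in, Ī = 12.56637 in⁴.
Bore (subtracted): ⌀3.8, A = 11.34115 in², y = 2 in, Ī = 10.23539 in⁴.
By symmetry the centroid is at mid-height, ȳ = 2 in.
All pieces are centred on the horizontal centroidal axis, so I = ΣĪ (holes subtracted) = 2.330983 in⁴.

Ix ≈ 2.3310 in⁴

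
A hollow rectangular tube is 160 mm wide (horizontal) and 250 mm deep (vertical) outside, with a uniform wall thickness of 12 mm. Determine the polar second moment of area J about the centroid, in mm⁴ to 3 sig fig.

Decompose the section into non-overlapping parts with the origin at the bottom-left of its bounding rectangle.
Outer rectangle: 160 × 250, A = 40 000 mm², y = 125 mm, Ī = 208 333 333 mm⁴.
Inner void (subtracted): 136 × 226, A = 30 736 mm², y = 125 mm, Ī = 130 822 661 mm⁴.
By symmetry the centroid is at mid-height, ȳ = 125 mm.
All pieces are centred on the centroidal x-axis, so I = ΣĪ (holes subtracted) = 77 510 672 mm⁴.
Repeating about the centroidal y-axis gives I_y = 37 958 912 mm⁴.
Polar second moment: J = I_x + I_y = 115 469 584 mm⁴.

J ≈ 1.15 × 10⁸ mm⁴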